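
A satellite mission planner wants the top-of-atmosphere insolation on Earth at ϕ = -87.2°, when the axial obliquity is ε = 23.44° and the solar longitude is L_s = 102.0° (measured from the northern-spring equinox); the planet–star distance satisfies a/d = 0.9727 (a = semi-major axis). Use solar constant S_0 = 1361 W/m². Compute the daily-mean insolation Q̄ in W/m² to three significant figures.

Q̄ ≈ 0.00 W/m²

Solar declination: sin δ = sin ε · sin L_s = sin 23.44° × sin 102.0° = 0.38910, so δ = +22.898°.
cos h₀ = −tan(-87.2°) tan(+22.898°) = 8.6362 ≥ 1 ⇒ polar night, h₀ = 0 and Q̄ = 0.
Inverse-square distance factor (a/d)² = 0.9727² = 0.946145.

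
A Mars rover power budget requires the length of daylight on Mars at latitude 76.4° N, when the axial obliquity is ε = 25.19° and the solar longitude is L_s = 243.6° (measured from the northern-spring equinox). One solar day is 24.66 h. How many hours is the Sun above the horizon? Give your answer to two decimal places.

Solar declination: sin δ = sin ε · sin L_s = sin 25.19° × sin 243.6° = -0.38123, so δ = -22.410°.
cos h₀ = −tan ϕ · tan δ = 1.7046 ≥ 1, so the Sun never rises (polar night) and h₀ = 0.
Daylight = 2h₀/(2π) × 24.66 h = (0.0000/π) × 24.66 = 0.00 h.

0.00 h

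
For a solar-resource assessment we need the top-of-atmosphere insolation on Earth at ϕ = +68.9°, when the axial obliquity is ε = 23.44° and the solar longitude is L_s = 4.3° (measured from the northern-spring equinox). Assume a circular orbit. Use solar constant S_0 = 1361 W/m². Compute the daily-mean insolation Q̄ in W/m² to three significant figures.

Q̄ ≈ 175 W/m²

Solar declination: sin δ = sin ε · sin L_s = sin 23.44° × sin 4.3° = 0.02983, so δ = +1.709°.
cos h₀ = −tan(+68.9°) tan(+1.709°) = -0.0773, h₀ = 1.6482 rad.
Bracket: h₀ sin ϕ sin δ + cos ϕ cos δ sin h₀ = 1.6482×0.93295×0.02983 + 0.36000×0.99956×0.99701 = 0.045869 + 0.358766 = 0.404635.
Q̄ = (S_0/π) × [bracket] = (1361/π) × 0.404635 = 175.3 W/m².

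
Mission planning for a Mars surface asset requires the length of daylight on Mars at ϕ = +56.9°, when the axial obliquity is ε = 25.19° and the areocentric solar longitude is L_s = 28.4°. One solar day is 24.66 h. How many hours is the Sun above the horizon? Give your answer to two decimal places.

sin δ = sin 25.19° × sin 28.4° = 0.20244, so δ = +11.679°.
cos h₀ = −tan ϕ · tan δ = −tan(+56.9°) × tan(+11.679°) = -0.3171, so h₀ = 1.8935 rad = 108.49°.
Daylight = 2h₀/(2π) × 24.66 h = (1.8935/π) × 24.66 = 14.86 h.

14.86 h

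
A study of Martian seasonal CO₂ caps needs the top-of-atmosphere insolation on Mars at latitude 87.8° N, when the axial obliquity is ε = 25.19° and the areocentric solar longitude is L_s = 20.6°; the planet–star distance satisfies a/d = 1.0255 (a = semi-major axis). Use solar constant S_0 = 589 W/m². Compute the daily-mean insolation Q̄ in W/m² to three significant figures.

Q̄ ≈ 92.7 W/m²

sin δ = sin 25.19° × sin 20.6° = 0.14975, so δ = +8.613°.
cos h₀ = −tan(+87.8°) tan(+8.613°) = -3.9426 ≤ −1 ⇒ polar day, h₀ = π.
Bracket: h₀ sin ϕ sin δ + cos ϕ cos δ sin h₀ = 3.1416×0.99926×0.14975 + 0.03839×0.98872×0.00000 = 0.470106 + 0.000000 = 0.470106.
Inverse-square distance factor (a/d)² = 1.0255² = 1.051650.
Q̄ = (S_0/π) × 1.051650 × [bracket] = (589/π) × 1.051650 × 0.470106 = 92.69 W/m².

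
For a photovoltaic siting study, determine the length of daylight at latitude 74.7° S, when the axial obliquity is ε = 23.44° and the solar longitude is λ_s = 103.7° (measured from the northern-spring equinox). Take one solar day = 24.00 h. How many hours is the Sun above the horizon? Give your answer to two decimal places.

Solar declination: sin δ = sin ε · sin λ_s = sin 23.44° × sin 103.7° = 0.38647, so δ = +22.735°.
cos H₀ = −tan φ · tan δ = 1.5317 ≥ 1, so the Sun never rises (polar night) and H₀ = 0.
Daylight = 2H₀/(2π) × 24.00 h = (0.0000/π) × 24.00 = 0.00 h.

0.00 h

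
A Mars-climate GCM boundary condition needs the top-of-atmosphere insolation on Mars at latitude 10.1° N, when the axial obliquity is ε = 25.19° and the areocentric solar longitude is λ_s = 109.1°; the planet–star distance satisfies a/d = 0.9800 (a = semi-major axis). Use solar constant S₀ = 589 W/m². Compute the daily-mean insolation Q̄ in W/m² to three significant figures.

Q̄ ≈ 183 W/m²

sin δ = sin 25.19° × sin 109.1° = 0.40219, so δ = +23.715°.
cos H₀ = −tan(+10.1°) tan(+23.715°) = -0.0782, H₀ = 1.6491 rad.
Bracket: H₀ sin φ sin δ + cos φ cos δ sin H₀ = 1.6491×0.17537×0.40219 + 0.98450×0.91556×0.99693 = 0.116314 + 0.898602 = 1.014916.
Inverse-square distance factor (a/d)² = 0.9800² = 0.960400.
Q̄ = (S₀/π) × 0.960400 × [bracket] = (589/π) × 0.960400 × 1.014916 = 182.7 W/m².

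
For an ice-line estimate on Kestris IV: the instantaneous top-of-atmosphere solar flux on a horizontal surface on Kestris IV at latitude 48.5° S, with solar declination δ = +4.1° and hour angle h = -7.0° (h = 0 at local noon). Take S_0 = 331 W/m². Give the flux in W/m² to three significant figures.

cos θ_z = sin ϕ sin δ + cos ϕ cos δ cos h = -0.053548 + 0.655998 = 0.602450.
Flux = S_0 · cos θ_z = 331 × 0.602450 = 199.4 W/m².

199 W/m²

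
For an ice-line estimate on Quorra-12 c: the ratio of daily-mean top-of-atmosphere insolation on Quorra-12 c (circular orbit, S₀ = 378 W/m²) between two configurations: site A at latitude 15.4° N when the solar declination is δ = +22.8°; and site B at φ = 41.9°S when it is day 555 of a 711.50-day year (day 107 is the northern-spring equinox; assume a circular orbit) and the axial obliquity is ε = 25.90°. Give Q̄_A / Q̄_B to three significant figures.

Q̄_A / Q̄_B ≈ 0.986

— Configuration A (φ=+15.4°):
cos H₀ = −tan(+15.4°) tan(+22.800°) = -0.1158, H₀ = 1.6868 rad.
Bracket: H₀ sin φ sin δ + cos φ cos δ sin H₀ = 1.6868×0.26556×0.38752 + 0.96410×0.92186×0.99327 = 0.173588 + 0.882784 = 1.056372.
Q̄ = (S₀/π) × [bracket] = (378/π) × 1.056372 = 127.10 W/m².
— Configuration B (φ=-41.9°):
Solar longitude: λ_s = 360° × (555 − 107)/711.50 = 226.676°.
sin δ = sin 25.90° × sin 226.676° = -0.31777, so δ = -18.528°.
cos H₀ = −tan(-41.9°) tan(-18.528°) = -0.3007, H₀ = 1.8762 rad.
Bracket: H₀ sin φ sin δ + cos φ cos δ sin H₀ = 1.8762×-0.66783×-0.31777 + 0.74431×0.94817×0.95372 = 0.398160 + 0.673071 = 1.071231.
Q̄ = (S₀/π) × [bracket] = (378/π) × 1.071231 = 128.89 W/m².
Ratio Q̄_A / Q̄_B = 127.10 / 128.89 = 0.9861.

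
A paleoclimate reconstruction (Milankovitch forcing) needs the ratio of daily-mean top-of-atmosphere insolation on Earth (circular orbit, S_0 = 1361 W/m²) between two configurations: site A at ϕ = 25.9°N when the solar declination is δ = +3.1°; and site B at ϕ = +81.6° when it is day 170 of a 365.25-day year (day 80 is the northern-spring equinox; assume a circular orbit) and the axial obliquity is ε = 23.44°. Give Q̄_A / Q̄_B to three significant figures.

Q̄_A / Q̄_B ≈ 0.757

— Configuration A (ϕ=+25.9°):
cos h₀ = −tan(+25.9°) tan(+3.100°) = -0.0263, h₀ = 1.5971 rad.
Bracket: h₀ sin ϕ sin δ + cos ϕ cos δ sin h₀ = 1.5971×0.43680×0.05408 + 0.89956×0.99854×0.99965 = 0.037727 + 0.897932 = 0.935659.
Q̄ = (S_0/π) × [bracket] = (1361/π) × 0.935659 = 405.35 W/m².
— Configuration B (ϕ=+81.6°):
Solar longitude: L_s = 360° × (170 − 80)/365.25 = 88.706°.
sin δ = sin 23.44° × sin 88.706° = 0.39769, so δ = +23.434°.
cos h₀ = −tan(+81.6°) tan(+23.434°) = -2.9352 ≤ −1 ⇒ polar day, h₀ = π.
Bracket: h₀ sin ϕ sin δ + cos ϕ cos δ sin h₀ = 3.1416×0.98927×0.39769 + 0.14608×0.91752×0.00000 = 1.235977 + 0.000000 = 1.235977.
Q̄ = (S_0/π) × [bracket] = (1361/π) × 1.235977 = 535.45 W/m².
Ratio Q̄_A / Q̄_B = 405.35 / 535.45 = 0.7570.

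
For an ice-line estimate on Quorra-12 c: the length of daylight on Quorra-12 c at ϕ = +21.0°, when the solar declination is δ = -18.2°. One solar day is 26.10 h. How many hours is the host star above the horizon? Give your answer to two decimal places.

12.00 h

cos h₀ = −tan ϕ · tan δ = −tan(+21.0°) × tan(-18.200°) = 0.1262, so h₀ = 1.4443 rad = 82.75°.
Daylight = 2h₀/(2π) × 26.10 h = (1.4443/π) × 26.10 = 12.00 h.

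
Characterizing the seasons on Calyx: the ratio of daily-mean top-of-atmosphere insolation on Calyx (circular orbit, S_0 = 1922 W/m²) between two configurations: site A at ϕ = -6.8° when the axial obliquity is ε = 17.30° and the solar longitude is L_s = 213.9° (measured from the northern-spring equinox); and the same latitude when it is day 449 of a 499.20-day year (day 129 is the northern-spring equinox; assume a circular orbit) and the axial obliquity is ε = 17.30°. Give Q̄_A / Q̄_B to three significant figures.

Q̄_A / Q̄_B ≈ 1.00

— Configuration A (ϕ=-6.8°):
Solar declination: sin δ = sin ε · sin L_s = sin 17.30° × sin 213.9° = -0.16586, so δ = -9.547°.
cos h₀ = −tan(-6.8°) tan(-9.547°) = -0.0201, h₀ = 1.5909 rad.
Bracket: h₀ sin ϕ sin δ + cos ϕ cos δ sin h₀ = 1.5909×-0.11840×-0.16586 + 0.99297×0.98615×0.99980 = 0.031242 + 0.979022 = 1.010264.
Q̄ = (S_0/π) × [bracket] = (1922/π) × 1.010264 = 618.07 W/m².
— Configuration B (ϕ=-6.8°):
Solar longitude: L_s = 360° × (449 − 129)/499.20 = 230.769°.
sin δ = sin 17.30° × sin 230.769° = -0.23035, so δ = -13.318°.
cos h₀ = −tan(-6.8°) tan(-13.318°) = -0.0282, h₀ = 1.5990 rad.
Bracket: h₀ sin ϕ sin δ + cos ϕ cos δ sin h₀ = 1.5990×-0.11840×-0.23035 + 0.99297×0.97311×0.99960 = 0.043610 + 0.965883 = 1.009493.
Q̄ = (S_0/π) × [bracket] = (1922/π) × 1.009493 = 617.60 W/m².
Ratio Q̄_A / Q̄_B = 618.07 / 617.60 = 1.001.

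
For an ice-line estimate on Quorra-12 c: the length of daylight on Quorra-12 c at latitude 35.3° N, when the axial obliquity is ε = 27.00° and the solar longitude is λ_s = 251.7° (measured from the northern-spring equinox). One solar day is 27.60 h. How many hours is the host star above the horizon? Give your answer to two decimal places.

10.77 h

Solar declination: sin δ = sin ε · sin λ_s = sin 27.00° × sin 251.7° = -0.43103, so δ = -25.533°.
cos H₀ = −tan φ · tan δ = −tan(+35.3°) × tan(-25.533°) = 0.3382, so H₀ = 1.2258 rad = 70.23°.
Daylight = 2H₀/(2π) × 27.60 h = (1.2258/π) × 27.60 = 10.77 h.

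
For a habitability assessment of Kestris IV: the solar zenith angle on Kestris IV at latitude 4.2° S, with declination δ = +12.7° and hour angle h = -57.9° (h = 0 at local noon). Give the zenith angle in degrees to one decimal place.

θ_z = 59.9°

cos θ_z = sin φ sin δ + cos φ cos δ cos h = -0.016101 + 0.517006 = 0.500905.
θ_z = arccos(0.500905) = 59.9°.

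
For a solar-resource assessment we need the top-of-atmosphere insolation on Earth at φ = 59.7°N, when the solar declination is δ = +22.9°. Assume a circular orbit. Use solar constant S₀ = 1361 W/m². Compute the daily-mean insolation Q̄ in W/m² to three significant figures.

Q̄ ≈ 485 W/m²

cos H₀ = −tan(+59.7°) tan(+22.900°) = -0.7229, H₀ = 2.3788 rad.
Bracket: H₀ sin φ sin δ + cos φ cos δ sin H₀ = 2.3788×0.86340×0.38912 + 0.50453×0.92119×0.69097 = 0.799196 + 0.321141 = 1.120337.
Q̄ = (S₀/π) × [bracket] = (1361/π) × 1.120337 = 485.4 W/m².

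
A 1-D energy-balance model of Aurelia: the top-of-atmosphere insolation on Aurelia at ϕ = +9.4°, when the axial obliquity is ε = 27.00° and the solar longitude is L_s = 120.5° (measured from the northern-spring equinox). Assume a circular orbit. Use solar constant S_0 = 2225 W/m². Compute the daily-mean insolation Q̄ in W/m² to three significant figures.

Q̄ ≈ 716 W/m²

Solar declination: sin δ = sin ε · sin L_s = sin 27.00° × sin 120.5° = 0.39117, so δ = +23.027°.
cos h₀ = −tan(+9.4°) tan(+23.027°) = -0.0704, h₀ = 1.6412 rad.
Bracket: h₀ sin ϕ sin δ + cos ϕ cos δ sin h₀ = 1.6412×0.16333×0.39117 + 0.98657×0.92032×0.99752 = 0.104856 + 0.905708 = 1.010564.
Q̄ = (S_0/π) × [bracket] = (2225/π) × 1.010564 = 715.7 W/m².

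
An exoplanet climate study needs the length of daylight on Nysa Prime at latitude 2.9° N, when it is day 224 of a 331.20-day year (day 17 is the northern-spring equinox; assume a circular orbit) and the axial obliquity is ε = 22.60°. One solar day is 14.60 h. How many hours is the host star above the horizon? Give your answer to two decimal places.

Solar longitude: L_s = 360° × (224 − 17)/331.20 = 225.000°.
sin δ = sin 22.60° × sin 225.000° = -0.27174, so δ = -15.768°.
cos h₀ = −tan ϕ · tan δ = −tan(+2.9°) × tan(-15.768°) = 0.0143, so h₀ = 1.5565 rad = 89.18°.
Daylight = 2h₀/(2π) × 14.60 h = (1.5565/π) × 14.60 = 7.23 h.

7.23 h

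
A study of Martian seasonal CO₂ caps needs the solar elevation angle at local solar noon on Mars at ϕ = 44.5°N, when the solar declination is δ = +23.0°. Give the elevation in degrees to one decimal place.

At local noon the hour angle is zero, so the zenith angle equals |ϕ − δ| = |+44.5° − (+23.000°)| = 21.500°.
Elevation = 90° − 21.500° = 68.5°.

68.5°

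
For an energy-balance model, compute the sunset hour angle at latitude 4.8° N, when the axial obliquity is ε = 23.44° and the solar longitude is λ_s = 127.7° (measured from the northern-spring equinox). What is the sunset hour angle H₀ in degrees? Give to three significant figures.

H₀ = 91.6°

Solar declination: sin δ = sin ε · sin λ_s = sin 23.44° × sin 127.7° = 0.31474, so δ = +18.345°.
cos H₀ = −tan φ · tan δ = −tan(+4.8°) × tan(+18.345°) = -0.0278, so H₀ = 1.5986 rad = 91.60°.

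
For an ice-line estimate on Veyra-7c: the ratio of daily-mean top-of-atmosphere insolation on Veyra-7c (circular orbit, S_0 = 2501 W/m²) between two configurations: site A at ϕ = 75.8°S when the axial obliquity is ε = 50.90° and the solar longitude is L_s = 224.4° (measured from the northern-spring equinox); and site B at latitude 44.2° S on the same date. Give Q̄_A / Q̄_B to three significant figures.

— Configuration A (ϕ=-75.8°):
Solar declination: sin δ = sin ε · sin L_s = sin 50.90° × sin 224.4° = -0.54297, so δ = -32.886°.
cos h₀ = −tan(-75.8°) tan(-32.886°) = -2.5553 ≤ −1 ⇒ polar day, h₀ = π.
Bracket: h₀ sin ϕ sin δ + cos ϕ cos δ sin h₀ = 3.1416×-0.96945×-0.54297 + 0.24531×0.83975×0.00000 = 1.653683 + 0.000000 = 1.653683.
Q̄ = (S_0/π) × [bracket] = (2501/π) × 1.653683 = 1316.5 W/m².
— Configuration B (ϕ=-44.2°):
cos h₀ = −tan(-44.2°) tan(-32.886°) = -0.6288, h₀ = 2.2508 rad.
Bracket: h₀ sin ϕ sin δ + cos ϕ cos δ sin h₀ = 2.2508×-0.69717×-0.54297 + 0.71691×0.83975×0.77759 = 0.852023 + 0.468129 = 1.320152.
Q̄ = (S_0/π) × [bracket] = (2501/π) × 1.320152 = 1051.0 W/m².
Ratio Q̄_A / Q̄_B = 1316.5 / 1051.0 = 1.253.

Q̄_A / Q̄_B ≈ 1.25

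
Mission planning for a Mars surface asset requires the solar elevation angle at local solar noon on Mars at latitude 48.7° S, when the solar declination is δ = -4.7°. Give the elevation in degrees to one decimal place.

46.0°

At local noon the hour angle is zero, so the zenith angle equals |ϕ − δ| = |-48.7° − (-4.700°)| = 44.000°.
Elevation = 90° − 44.000° = 46.0°.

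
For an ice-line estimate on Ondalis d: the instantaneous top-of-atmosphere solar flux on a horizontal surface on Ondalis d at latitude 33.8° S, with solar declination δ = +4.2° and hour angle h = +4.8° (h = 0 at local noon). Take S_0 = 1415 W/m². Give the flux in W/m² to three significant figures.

1.11e+03 W/m²

cos θ_z = sin ϕ sin δ + cos ϕ cos δ cos h = -0.040742 + 0.825846 = 0.785104.
Flux = S_0 · cos θ_z = 1415 × 0.785104 = 1111 W/m².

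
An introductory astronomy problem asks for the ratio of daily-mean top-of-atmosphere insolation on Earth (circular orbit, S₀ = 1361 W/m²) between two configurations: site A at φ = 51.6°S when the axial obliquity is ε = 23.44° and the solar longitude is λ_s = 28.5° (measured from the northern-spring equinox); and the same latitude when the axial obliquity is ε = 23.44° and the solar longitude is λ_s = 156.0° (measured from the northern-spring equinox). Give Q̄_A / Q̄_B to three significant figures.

— Configuration A (φ=-51.6°):
Solar declination: sin δ = sin ε · sin λ_s = sin 23.44° × sin 28.5° = 0.18981, so δ = +10.942°.
cos H₀ = −tan(-51.6°) tan(+10.942°) = 0.2439, H₀ = 1.3244 rad.
Bracket: H₀ sin φ sin δ + cos φ cos δ sin H₀ = 1.3244×-0.78369×0.18981 + 0.62115×0.98182×0.96980 = -0.197007 + 0.591440 = 0.394433.
Q̄ = (S₀/π) × [bracket] = (1361/π) × 0.394433 = 170.88 W/m².
— Configuration B (φ=-51.6°):
Solar declination: sin δ = sin ε · sin λ_s = sin 23.44° × sin 156.0° = 0.16180, so δ = +9.311°.
cos H₀ = −tan(-51.6°) tan(+9.311°) = 0.2069, H₀ = 1.3624 rad.
Bracket: H₀ sin φ sin δ + cos φ cos δ sin H₀ = 1.3624×-0.78369×0.16180 + 0.62115×0.98682×0.97837 = -0.172754 + 0.599705 = 0.426951.
Q̄ = (S₀/π) × [bracket] = (1361/π) × 0.426951 = 184.96 W/m².
Ratio Q̄_A / Q̄_B = 170.88 / 184.96 = 0.9239.

Q̄_A / Q̄_B ≈ 0.924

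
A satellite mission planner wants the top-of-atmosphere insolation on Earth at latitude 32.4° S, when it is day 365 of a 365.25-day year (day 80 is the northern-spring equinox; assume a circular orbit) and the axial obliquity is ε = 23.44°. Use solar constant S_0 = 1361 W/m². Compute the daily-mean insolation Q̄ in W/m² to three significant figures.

Q̄ ≈ 491 W/m²

Solar longitude: L_s = 360° × (365 − 80)/365.25 = 280.903°.
sin δ = sin 23.44° × sin 280.903° = -0.39061, so δ = -22.992°.
cos h₀ = −tan(-32.4°) tan(-22.992°) = -0.2693, h₀ = 1.8434 rad.
Bracket: h₀ sin ϕ sin δ + cos ϕ cos δ sin h₀ = 1.8434×-0.53583×-0.39061 + 0.84433×0.92056×0.96306 = 0.385825 + 0.748545 = 1.134370.
Q̄ = (S_0/π) × [bracket] = (1361/π) × 1.134370 = 491.4 W/m².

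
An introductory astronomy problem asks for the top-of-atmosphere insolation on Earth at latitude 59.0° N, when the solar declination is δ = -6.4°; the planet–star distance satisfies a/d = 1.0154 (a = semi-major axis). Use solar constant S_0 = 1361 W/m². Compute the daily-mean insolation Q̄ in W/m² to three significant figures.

cos h₀ = −tan(+59.0°) tan(-6.400°) = 0.1867, h₀ = 1.3830 rad.
Bracket: h₀ sin ϕ sin δ + cos ϕ cos δ sin h₀ = 1.3830×0.85717×-0.11147 + 0.51504×0.99377×0.98242 = -0.132144 + 0.502833 = 0.370689.
Inverse-square distance factor (a/d)² = 1.0154² = 1.031037.
Q̄ = (S_0/π) × 1.031037 × [bracket] = (1361/π) × 1.031037 × 0.370689 = 165.6 W/m².

Q̄ ≈ 166 W/m²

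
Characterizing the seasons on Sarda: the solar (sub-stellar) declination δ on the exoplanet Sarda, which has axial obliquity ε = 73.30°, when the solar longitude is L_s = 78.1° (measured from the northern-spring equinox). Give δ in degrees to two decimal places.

δ = +69.59°

sin δ = sin ε · sin L_s = sin 73.30° × sin 78.1° = 0.937238.
δ = arcsin(0.937238) = +69.59°.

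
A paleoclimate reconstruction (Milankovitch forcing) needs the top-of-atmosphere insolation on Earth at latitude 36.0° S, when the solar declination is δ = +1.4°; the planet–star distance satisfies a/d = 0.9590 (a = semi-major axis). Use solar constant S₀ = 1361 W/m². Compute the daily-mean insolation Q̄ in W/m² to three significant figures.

cos H₀ = −tan(-36.0°) tan(+1.400°) = 0.0178, H₀ = 1.5530 rad.
Bracket: H₀ sin φ sin δ + cos φ cos δ sin H₀ = 1.5530×-0.58779×0.02443 + 0.80902×0.99970×0.99984 = -0.022301 + 0.808648 = 0.786347.
Inverse-square distance factor (a/d)² = 0.9590² = 0.919681.
Q̄ = (S₀/π) × 0.919681 × [bracket] = (1361/π) × 0.919681 × 0.786347 = 313.3 W/m².

Q̄ ≈ 313 W/m²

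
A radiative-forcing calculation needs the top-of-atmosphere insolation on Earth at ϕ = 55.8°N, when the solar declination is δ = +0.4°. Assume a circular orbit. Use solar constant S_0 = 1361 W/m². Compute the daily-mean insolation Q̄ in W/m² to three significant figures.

cos h₀ = −tan(+55.8°) tan(+0.400°) = -0.0103, h₀ = 1.5811 rad.
Bracket: h₀ sin ϕ sin δ + cos ϕ cos δ sin h₀ = 1.5811×0.82708×0.00698 + 0.56208×0.99998×0.99995 = 0.009128 + 0.562041 = 0.571169.
Q̄ = (S_0/π) × [bracket] = (1361/π) × 0.571169 = 247.4 W/m².

Q̄ ≈ 247 W/m²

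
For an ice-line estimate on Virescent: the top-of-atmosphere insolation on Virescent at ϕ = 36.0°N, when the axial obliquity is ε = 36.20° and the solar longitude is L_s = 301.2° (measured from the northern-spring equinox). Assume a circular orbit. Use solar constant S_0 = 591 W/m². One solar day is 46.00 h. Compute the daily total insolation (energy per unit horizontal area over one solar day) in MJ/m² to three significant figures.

Solar declination: sin δ = sin ε · sin L_s = sin 36.20° × sin 301.2° = -0.50518, so δ = -30.343°.
cos h₀ = −tan(+36.0°) tan(-30.343°) = 0.4253, h₀ = 1.1315 rad.
Bracket: h₀ sin ϕ sin δ + cos ϕ cos δ sin h₀ = 1.1315×0.58779×-0.50518 + 0.80902×0.86301×0.90505 = -0.335987 + 0.631899 = 0.295912.
Q̄ = (S_0/π) × [bracket] = (591/π) × 0.295912 = 55.667 W/m².
Daily total = Q̄ × 46.00 h × 3600 s/h = 55.667 × 46.00 × 3600 / 10⁶ = 9.218 MJ/m².

9.22 MJ/m²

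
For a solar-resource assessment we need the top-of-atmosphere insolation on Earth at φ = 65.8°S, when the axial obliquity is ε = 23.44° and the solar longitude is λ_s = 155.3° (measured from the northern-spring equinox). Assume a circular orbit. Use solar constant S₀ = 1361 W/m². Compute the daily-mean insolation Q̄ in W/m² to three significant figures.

Q̄ ≈ 84.4 W/m²

Solar declination: sin δ = sin ε · sin λ_s = sin 23.44° × sin 155.3° = 0.16622, so δ = +9.568°.
cos H₀ = −tan(-65.8°) tan(+9.568°) = 0.3751, H₀ = 1.1863 rad.
Bracket: H₀ sin φ sin δ + cos φ cos δ sin H₀ = 1.1863×-0.91212×0.16622 + 0.40992×0.98609×0.92699 = -0.179858 + 0.374706 = 0.194848.
Q̄ = (S₀/π) × [bracket] = (1361/π) × 0.194848 = 84.41 W/m².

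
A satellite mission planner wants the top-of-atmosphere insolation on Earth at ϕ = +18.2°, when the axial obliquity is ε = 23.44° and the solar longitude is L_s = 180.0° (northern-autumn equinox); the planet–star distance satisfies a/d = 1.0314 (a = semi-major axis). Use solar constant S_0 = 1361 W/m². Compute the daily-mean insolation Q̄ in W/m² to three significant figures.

Solar declination: sin δ = sin ε · sin L_s = sin 23.44° × sin 180.0° = 0.00000, so δ = +0.000°.
cos h₀ = −tan(+18.2°) tan(+0.000°) = -0.0000, h₀ = 1.5708 rad.
Bracket: h₀ sin ϕ sin δ + cos ϕ cos δ sin h₀ = 1.5708×0.31233×0.00000 + 0.94997×1.00000×1.00000 = 0.000000 + 0.949970 = 0.949970.
Inverse-square distance factor (a/d)² = 1.0314² = 1.063786.
Q̄ = (S_0/π) × 1.063786 × [bracket] = (1361/π) × 1.063786 × 0.949970 = 437.8 W/m².

Q̄ ≈ 438 W/m²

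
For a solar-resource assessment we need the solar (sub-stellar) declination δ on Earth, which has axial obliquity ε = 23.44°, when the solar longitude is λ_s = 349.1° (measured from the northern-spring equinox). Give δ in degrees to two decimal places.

sin δ = sin ε · sin λ_s = sin 23.44° × sin 349.1° = -0.075220.
δ = arcsin(-0.075220) = -4.31°.

δ = -4.31°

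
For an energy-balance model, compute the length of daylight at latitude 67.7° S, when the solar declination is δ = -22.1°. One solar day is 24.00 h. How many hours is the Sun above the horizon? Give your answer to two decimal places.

22.92 h

cos H₀ = −tan φ · tan δ = −tan(-67.7°) × tan(-22.100°) = -0.9901, so H₀ = 3.0006 rad = 171.92°.
Daylight = 2H₀/(2π) × 24.00 h = (3.0006/π) × 24.00 = 22.92 h.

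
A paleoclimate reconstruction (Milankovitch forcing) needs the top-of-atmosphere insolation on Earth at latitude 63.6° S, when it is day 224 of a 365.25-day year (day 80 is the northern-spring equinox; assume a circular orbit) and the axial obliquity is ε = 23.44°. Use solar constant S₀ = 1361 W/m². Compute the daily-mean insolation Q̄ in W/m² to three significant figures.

Q̄ ≈ 62.1 W/m²

Solar longitude: λ_s = 360° × (224 − 80)/365.25 = 141.930°.
sin δ = sin 23.44° × sin 141.930° = 0.24528, so δ = +14.199°.
cos H₀ = −tan(-63.6°) tan(+14.199°) = 0.5097, H₀ = 1.0360 rad.
Bracket: H₀ sin φ sin δ + cos φ cos δ sin H₀ = 1.0360×-0.89571×0.24528 + 0.44464×0.96945×0.86036 = -0.227609 + 0.370864 = 0.143255.
Q̄ = (S₀/π) × [bracket] = (1361/π) × 0.143255 = 62.06 W/m².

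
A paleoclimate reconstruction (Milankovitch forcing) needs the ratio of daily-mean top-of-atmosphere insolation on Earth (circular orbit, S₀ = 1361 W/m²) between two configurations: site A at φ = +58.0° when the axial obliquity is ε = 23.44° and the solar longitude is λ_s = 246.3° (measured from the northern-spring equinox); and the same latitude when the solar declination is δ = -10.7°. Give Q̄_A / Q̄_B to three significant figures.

Q̄_A / Q̄_B ≈ 0.365

— Configuration A (φ=+58.0°):
Solar declination: sin δ = sin ε · sin λ_s = sin 23.44° × sin 246.3° = -0.36424, so δ = -21.361°.
cos H₀ = −tan(+58.0°) tan(-21.361°) = 0.6259, H₀ = 0.8945 rad.
Bracket: H₀ sin φ sin δ + cos φ cos δ sin H₀ = 0.8945×0.84805×-0.36424 + 0.52992×0.93131×0.77990 = -0.276305 + 0.384896 = 0.108591.
Q̄ = (S₀/π) × [bracket] = (1361/π) × 0.108591 = 47.044 W/m².
— Configuration B (φ=+58.0°):
cos H₀ = −tan(+58.0°) tan(-10.700°) = 0.3024, H₀ = 1.2636 rad.
Bracket: H₀ sin φ sin δ + cos φ cos δ sin H₀ = 1.2636×0.84805×-0.18567 + 0.52992×0.98261×0.95319 = -0.198963 + 0.496331 = 0.297368.
Q̄ = (S₀/π) × [bracket] = (1361/π) × 0.297368 = 128.83 W/m².
Ratio Q̄_A / Q̄_B = 47.044 / 128.83 = 0.3652.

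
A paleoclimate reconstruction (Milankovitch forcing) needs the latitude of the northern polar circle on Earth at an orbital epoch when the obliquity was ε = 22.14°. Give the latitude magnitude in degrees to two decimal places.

The polar circle is the lowest latitude that experiences at least one full rotation of continuous daylight at the northern-summer solstice; it lies at |ϕ| = 90° − ε = 90° − 22.14° = 67.86°.

67.86°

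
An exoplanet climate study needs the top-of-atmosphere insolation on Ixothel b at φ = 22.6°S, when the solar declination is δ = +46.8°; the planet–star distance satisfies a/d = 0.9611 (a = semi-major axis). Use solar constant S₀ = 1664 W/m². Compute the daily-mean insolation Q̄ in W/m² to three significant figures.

cos H₀ = −tan(-22.6°) tan(+46.800°) = 0.4433, H₀ = 1.1116 rad.
Bracket: H₀ sin φ sin δ + cos φ cos δ sin H₀ = 1.1116×-0.38430×0.72897 + 0.92321×0.68455×0.89639 = -0.311407 + 0.566504 = 0.255097.
Inverse-square distance factor (a/d)² = 0.9611² = 0.923713.
Q̄ = (S₀/π) × 0.923713 × [bracket] = (1664/π) × 0.923713 × 0.255097 = 124.8 W/m².

Q̄ ≈ 125 W/m²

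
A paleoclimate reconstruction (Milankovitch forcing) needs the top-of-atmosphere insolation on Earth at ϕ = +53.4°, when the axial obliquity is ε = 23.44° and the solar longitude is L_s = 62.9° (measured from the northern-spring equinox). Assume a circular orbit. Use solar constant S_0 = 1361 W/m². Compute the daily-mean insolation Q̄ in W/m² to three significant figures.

Q̄ ≈ 467 W/m²

Solar declination: sin δ = sin ε · sin L_s = sin 23.44° × sin 62.9° = 0.35412, so δ = +20.739°.
cos h₀ = −tan(+53.4°) tan(+20.739°) = -0.5099, h₀ = 2.1058 rad.
Bracket: h₀ sin ϕ sin δ + cos ϕ cos δ sin h₀ = 2.1058×0.80282×0.35412 + 0.59622×0.93520×0.86026 = 0.598668 + 0.479668 = 1.078336.
Q̄ = (S_0/π) × [bracket] = (1361/π) × 1.078336 = 467.2 W/m².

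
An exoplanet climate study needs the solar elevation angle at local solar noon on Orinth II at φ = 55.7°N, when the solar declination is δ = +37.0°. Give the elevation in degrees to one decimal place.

71.3°

At local noon the hour angle is zero, so the zenith angle equals |φ − δ| = |+55.7° − (+37.000°)| = 18.700°.
Elevation = 90° − 18.700° = 71.3°.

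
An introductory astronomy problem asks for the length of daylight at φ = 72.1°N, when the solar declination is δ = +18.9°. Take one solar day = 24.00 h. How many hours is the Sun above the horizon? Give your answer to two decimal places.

Sunrise equation: cos H₀ = −tan φ · tan δ = -1.0600 ≤ −1, so the Sun never sets (polar day) and H₀ = π.
Daylight = 2H₀/(2π) × 24.00 h = (3.1416/π) × 24.00 = 24.00 h.

24.00 h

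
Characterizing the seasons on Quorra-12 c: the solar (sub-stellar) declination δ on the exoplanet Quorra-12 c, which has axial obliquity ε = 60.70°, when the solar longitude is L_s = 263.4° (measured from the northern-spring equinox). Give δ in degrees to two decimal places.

sin δ = sin ε · sin L_s = sin 60.70° × sin 263.4° = -0.866290.
δ = arcsin(-0.866290) = -60.03°.

δ = -60.03°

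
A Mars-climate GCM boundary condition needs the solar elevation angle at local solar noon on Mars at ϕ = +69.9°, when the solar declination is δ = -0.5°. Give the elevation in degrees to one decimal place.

At local noon the hour angle is zero, so the zenith angle equals |ϕ − δ| = |+69.9° − (-0.500°)| = 70.400°.
Elevation = 90° − 70.400° = 19.6°.

19.6°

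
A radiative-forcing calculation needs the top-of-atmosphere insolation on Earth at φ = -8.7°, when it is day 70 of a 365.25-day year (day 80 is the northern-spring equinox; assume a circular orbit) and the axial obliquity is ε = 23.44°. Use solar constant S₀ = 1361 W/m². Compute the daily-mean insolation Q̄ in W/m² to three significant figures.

Q̄ ≈ 434 W/m²

Solar longitude: λ_s = 360° × (70 − 80)/365.25 = -9.856°, i.e. -9.856° + 360° = 350.144°.
sin δ = sin 23.44° × sin 350.144° = -0.06809, so δ = -3.904°.
cos H₀ = −tan(-8.7°) tan(-3.904°) = -0.0104, H₀ = 1.5812 rad.
Bracket: H₀ sin φ sin δ + cos φ cos δ sin H₀ = 1.5812×-0.15126×-0.06809 + 0.98849×0.99768×0.99995 = 0.016285 + 0.986147 = 1.002432.
Q̄ = (S₀/π) × [bracket] = (1361/π) × 1.002432 = 434.3 W/m².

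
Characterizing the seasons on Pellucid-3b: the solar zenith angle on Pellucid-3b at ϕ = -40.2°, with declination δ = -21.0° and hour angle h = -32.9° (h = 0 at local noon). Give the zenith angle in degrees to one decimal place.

cos θ_z = sin ϕ sin δ + cos ϕ cos δ cos h = 0.231311 + 0.598704 = 0.830015.
θ_z = arccos(0.830015) = 33.9°.

θ_z = 33.9°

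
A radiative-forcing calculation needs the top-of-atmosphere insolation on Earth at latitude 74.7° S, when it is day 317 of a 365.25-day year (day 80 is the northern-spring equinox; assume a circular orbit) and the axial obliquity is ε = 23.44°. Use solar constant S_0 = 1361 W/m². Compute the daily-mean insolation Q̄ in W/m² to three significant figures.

Q̄ ≈ 420 W/m²

Solar longitude: L_s = 360° × (317 − 80)/365.25 = 233.593°.
sin δ = sin 23.44° × sin 233.593° = -0.32015, so δ = -18.672°.
cos h₀ = −tan(-74.7°) tan(-18.672°) = -1.2353 ≤ −1 ⇒ polar day, h₀ = π.
Bracket: h₀ sin ϕ sin δ + cos ϕ cos δ sin h₀ = 3.1416×-0.96456×-0.32015 + 0.26387×0.94737×0.00000 = 0.970138 + 0.000000 = 0.970138.
Q̄ = (S_0/π) × [bracket] = (1361/π) × 0.970138 = 420.3 W/m².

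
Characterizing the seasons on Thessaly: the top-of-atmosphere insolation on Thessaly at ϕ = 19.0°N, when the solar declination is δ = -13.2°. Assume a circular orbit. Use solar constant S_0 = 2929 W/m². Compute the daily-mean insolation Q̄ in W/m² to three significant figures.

cos h₀ = −tan(+19.0°) tan(-13.200°) = 0.0808, h₀ = 1.4899 rad.
Bracket: h₀ sin ϕ sin δ + cos ϕ cos δ sin h₀ = 1.4899×0.32557×-0.22835 + 0.94552×0.97358×0.99673 = -0.110765 + 0.917529 = 0.806764.
Q̄ = (S_0/π) × [bracket] = (2929/π) × 0.806764 = 752.2 W/m².

Q̄ ≈ 752 W/m²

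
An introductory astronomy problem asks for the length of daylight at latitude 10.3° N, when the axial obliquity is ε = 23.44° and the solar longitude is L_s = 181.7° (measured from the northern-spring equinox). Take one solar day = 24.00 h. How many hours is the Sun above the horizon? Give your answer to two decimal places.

11.98 h

Solar declination: sin δ = sin ε · sin L_s = sin 23.44° × sin 181.7° = -0.01180, so δ = -0.676°.
cos h₀ = −tan ϕ · tan δ = −tan(+10.3°) × tan(-0.676°) = 0.0021, so h₀ = 1.5687 rad = 89.88°.
Daylight = 2h₀/(2π) × 24.00 h = (1.5687/π) × 24.00 = 11.98 h.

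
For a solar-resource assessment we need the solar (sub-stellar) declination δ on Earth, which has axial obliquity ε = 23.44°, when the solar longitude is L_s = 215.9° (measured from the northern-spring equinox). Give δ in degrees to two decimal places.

sin δ = sin ε · sin L_s = sin 23.44° × sin 215.9° = -0.233252.
δ = arcsin(-0.233252) = -13.49°.

δ = -13.49°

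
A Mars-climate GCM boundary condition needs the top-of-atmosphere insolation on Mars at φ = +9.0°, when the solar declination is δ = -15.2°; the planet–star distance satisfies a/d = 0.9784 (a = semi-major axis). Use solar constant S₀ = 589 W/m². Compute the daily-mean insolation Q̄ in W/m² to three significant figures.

cos H₀ = −tan(+9.0°) tan(-15.200°) = 0.0430, H₀ = 1.5278 rad.
Bracket: H₀ sin φ sin δ + cos φ cos δ sin H₀ = 1.5278×0.15643×-0.26219 + 0.98769×0.96502×0.99907 = -0.062662 + 0.952254 = 0.889592.
Inverse-square distance factor (a/d)² = 0.9784² = 0.957267.
Q̄ = (S₀/π) × 0.957267 × [bracket] = (589/π) × 0.957267 × 0.889592 = 159.7 W/m².

Q̄ ≈ 160 W/m²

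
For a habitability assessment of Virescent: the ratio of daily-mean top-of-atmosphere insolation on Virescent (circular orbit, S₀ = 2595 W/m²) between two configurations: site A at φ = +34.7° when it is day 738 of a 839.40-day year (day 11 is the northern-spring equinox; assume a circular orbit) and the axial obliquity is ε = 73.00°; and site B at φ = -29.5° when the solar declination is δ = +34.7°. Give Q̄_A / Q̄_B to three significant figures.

Q̄_A / Q̄_B ≈ 0.269

— Configuration A (φ=+34.7°):
Solar longitude: λ_s = 360° × (738 − 11)/839.40 = 311.794°.
sin δ = sin 73.00° × sin 311.794° = -0.71297, so δ = -45.477°.
cos H₀ = −tan(+34.7°) tan(-45.477°) = 0.7041, H₀ = 0.7897 rad.
Bracket: H₀ sin φ sin δ + cos φ cos δ sin H₀ = 0.7897×0.56928×-0.71297 + 0.82214×0.70120×0.71014 = -0.320523 + 0.409385 = 0.088862.
Q̄ = (S₀/π) × [bracket] = (2595/π) × 0.088862 = 73.401 W/m².
— Configuration B (φ=-29.5°):
cos H₀ = −tan(-29.5°) tan(+34.700°) = 0.3918, H₀ = 1.1683 rad.
Bracket: H₀ sin φ sin δ + cos φ cos δ sin H₀ = 1.1683×-0.49242×0.56928 + 0.87036×0.82214×0.92007 = -0.327504 + 0.658363 = 0.330859.
Q̄ = (S₀/π) × [bracket] = (2595/π) × 0.330859 = 273.29 W/m².
Ratio Q̄_A / Q̄_B = 73.401 / 273.29 = 0.2686.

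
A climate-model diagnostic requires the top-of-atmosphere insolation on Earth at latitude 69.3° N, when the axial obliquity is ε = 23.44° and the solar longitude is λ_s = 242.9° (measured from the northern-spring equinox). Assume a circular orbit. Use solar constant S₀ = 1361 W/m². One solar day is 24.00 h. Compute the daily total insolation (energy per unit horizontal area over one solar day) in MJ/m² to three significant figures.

Solar declination: sin δ = sin ε · sin λ_s = sin 23.44° × sin 242.9° = -0.35412, so δ = -20.739°.
cos H₀ = −tan(+69.3°) tan(-20.739°) = 1.0021 ≥ 1 ⇒ polar night, H₀ = 0 and Q̄ = 0.
Daily total = Q̄ × 24.00 h × 3600 s/h = 0.00 MJ/m².

0.00 MJ/m²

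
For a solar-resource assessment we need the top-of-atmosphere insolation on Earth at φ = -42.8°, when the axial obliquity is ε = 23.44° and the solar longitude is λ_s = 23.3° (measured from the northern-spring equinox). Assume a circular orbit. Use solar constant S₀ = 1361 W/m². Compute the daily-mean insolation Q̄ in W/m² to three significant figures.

Q̄ ≈ 245 W/m²

Solar declination: sin δ = sin ε · sin λ_s = sin 23.44° × sin 23.3° = 0.15734, so δ = +9.053°.
cos H₀ = −tan(-42.8°) tan(+9.053°) = 0.1475, H₀ = 1.4227 rad.
Bracket: H₀ sin φ sin δ + cos φ cos δ sin H₀ = 1.4227×-0.67944×0.15734 + 0.73373×0.98754×0.98906 = -0.152091 + 0.716661 = 0.564570.
Q̄ = (S₀/π) × [bracket] = (1361/π) × 0.564570 = 244.6 W/m².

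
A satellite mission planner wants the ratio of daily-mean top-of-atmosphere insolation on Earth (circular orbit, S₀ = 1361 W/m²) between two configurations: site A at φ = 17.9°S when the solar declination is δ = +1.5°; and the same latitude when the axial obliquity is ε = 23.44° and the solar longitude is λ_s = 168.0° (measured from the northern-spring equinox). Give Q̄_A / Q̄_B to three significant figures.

— Configuration A (φ=-17.9°):
cos H₀ = −tan(-17.9°) tan(+1.500°) = 0.0085, H₀ = 1.5623 rad.
Bracket: H₀ sin φ sin δ + cos φ cos δ sin H₀ = 1.5623×-0.30736×0.02618 + 0.95159×0.99966×0.99996 = -0.012571 + 0.951228 = 0.938657.
Q̄ = (S₀/π) × [bracket] = (1361/π) × 0.938657 = 406.64 W/m².
— Configuration B (φ=-17.9°):
Solar declination: sin δ = sin ε · sin λ_s = sin 23.44° × sin 168.0° = 0.08270, so δ = +4.744°.
cos H₀ = −tan(-17.9°) tan(+4.744°) = 0.0268, H₀ = 1.5440 rad.
Bracket: H₀ sin φ sin δ + cos φ cos δ sin H₀ = 1.5440×-0.30736×0.08270 + 0.95159×0.99657×0.99964 = -0.039246 + 0.947985 = 0.908739.
Q̄ = (S₀/π) × [bracket] = (1361/π) × 0.908739 = 393.68 W/m².
Ratio Q̄_A / Q̄_B = 406.64 / 393.68 = 1.033.

Q̄_A / Q̄_B ≈ 1.03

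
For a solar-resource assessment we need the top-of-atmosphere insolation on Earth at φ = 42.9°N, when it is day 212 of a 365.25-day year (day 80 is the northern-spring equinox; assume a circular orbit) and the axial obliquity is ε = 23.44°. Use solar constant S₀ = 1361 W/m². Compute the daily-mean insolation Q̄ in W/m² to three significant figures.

Solar longitude: λ_s = 360° × (212 − 80)/365.25 = 130.103°.
sin δ = sin 23.44° × sin 130.103° = 0.30427, so δ = +17.714°.
cos H₀ = −tan(+42.9°) tan(+17.714°) = -0.2968, H₀ = 1.8722 rad.
Bracket: H₀ sin φ sin δ + cos φ cos δ sin H₀ = 1.8722×0.68072×0.30427 + 0.73254×0.95259×0.95494 = 0.387775 + 0.666367 = 1.054142.
Q̄ = (S₀/π) × [bracket] = (1361/π) × 1.054142 = 456.7 W/m².

Q̄ ≈ 457 W/m²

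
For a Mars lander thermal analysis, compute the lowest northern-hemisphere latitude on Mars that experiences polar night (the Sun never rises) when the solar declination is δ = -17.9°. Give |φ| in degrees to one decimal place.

|φ| = 72.1°

Polar night requires cos H₀ = −tan φ tan δ ≥ 1, i.e. tan φ tan δ ≤ −1.
The boundary is |tan φ| · |tan δ| = 1, so |φ| = 90° − |δ| = 90° − 17.9° = 72.1° in the northern hemisphere.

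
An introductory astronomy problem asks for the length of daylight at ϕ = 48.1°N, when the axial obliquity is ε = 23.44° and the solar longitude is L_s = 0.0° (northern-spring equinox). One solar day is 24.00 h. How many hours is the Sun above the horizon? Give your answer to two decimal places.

Solar declination: sin δ = sin ε · sin L_s = sin 23.44° × sin 0.0° = 0.00000, so δ = +0.000°.
cos h₀ = −tan ϕ · tan δ = −tan(+48.1°) × tan(+0.000°) = -0.0000, so h₀ = 1.5708 rad = 90.00°.
Daylight = 2h₀/(2π) × 24.00 h = (1.5708/π) × 24.00 = 12.00 h.

12.00 h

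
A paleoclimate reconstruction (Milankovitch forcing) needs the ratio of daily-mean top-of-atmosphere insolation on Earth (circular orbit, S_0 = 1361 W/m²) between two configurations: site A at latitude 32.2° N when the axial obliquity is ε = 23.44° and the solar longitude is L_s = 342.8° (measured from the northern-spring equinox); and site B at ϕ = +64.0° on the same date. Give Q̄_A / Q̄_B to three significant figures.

Q̄_A / Q̄_B ≈ 2.64

— Configuration A (ϕ=+32.2°):
Solar declination: sin δ = sin ε · sin L_s = sin 23.44° × sin 342.8° = -0.11763, so δ = -6.755°.
cos h₀ = −tan(+32.2°) tan(-6.755°) = 0.0746, h₀ = 1.4961 rad.
Bracket: h₀ sin ϕ sin δ + cos ϕ cos δ sin h₀ = 1.4961×0.53288×-0.11763 + 0.84619×0.99306×0.99721 = -0.093780 + 0.837973 = 0.744193.
Q̄ = (S_0/π) × [bracket] = (1361/π) × 0.744193 = 322.40 W/m².
— Configuration B (ϕ=+64.0°):
cos h₀ = −tan(+64.0°) tan(-6.755°) = 0.2429, h₀ = 1.3255 rad.
Bracket: h₀ sin ϕ sin δ + cos ϕ cos δ sin h₀ = 1.3255×0.89879×-0.11763 + 0.43837×0.99306×0.97006 = -0.140138 + 0.422294 = 0.282156.
Q̄ = (S_0/π) × [bracket] = (1361/π) × 0.282156 = 122.24 W/m².
Ratio Q̄_A / Q̄_B = 322.40 / 122.24 = 2.637.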